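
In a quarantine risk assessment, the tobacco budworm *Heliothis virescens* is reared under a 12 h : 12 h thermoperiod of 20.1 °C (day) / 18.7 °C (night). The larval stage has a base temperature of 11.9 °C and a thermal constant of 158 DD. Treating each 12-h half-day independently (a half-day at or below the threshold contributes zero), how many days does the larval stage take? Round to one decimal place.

Day half: max(0, 20.1 − 11.9) × 0.5 = 8.2 × 0.5 = 4.10 DD.
Night half: max(0, 18.7 − 11.9) × 0.5 = 6.8 × 0.5 = 3.40 DD.
Per 24 h: 7.50 DD/day.
Duration = 158 / 7.50 = 21.067 ≈ 21.1 days.

21.1 days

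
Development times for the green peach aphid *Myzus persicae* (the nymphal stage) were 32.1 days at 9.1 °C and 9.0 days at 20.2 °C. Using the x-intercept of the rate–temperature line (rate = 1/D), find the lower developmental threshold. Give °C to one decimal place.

Equal thermal constants: D₁(T₁ − T_b) = D₂(T₂ − T_b).
32.1·(9.1 − T_b) = 9.0·(20.2 − T_b)
T_b = (32.1·9.1 − 9.0·20.2) / (32.1 − 9.0) = 110.31 / 23.1 = 4.775 °C ≈ 4.8 °C.

4.8 °C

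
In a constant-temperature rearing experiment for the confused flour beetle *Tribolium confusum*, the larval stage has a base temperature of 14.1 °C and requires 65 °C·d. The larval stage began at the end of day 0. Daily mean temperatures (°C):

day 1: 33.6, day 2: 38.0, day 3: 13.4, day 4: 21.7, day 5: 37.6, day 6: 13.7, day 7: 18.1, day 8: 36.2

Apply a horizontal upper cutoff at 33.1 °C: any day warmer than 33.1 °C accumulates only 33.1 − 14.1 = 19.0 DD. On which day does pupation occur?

Daily DD above 14.1 °C (capped at 19.0): 19.0, 19.0, 0.0, 7.6, 19.0, 0.0, 4.0, 19.0.
Cumulative: 19.0, 38.0, 38.0, 45.6, 64.6, 64.6, 68.6, 87.6.
The total first reaches 65 DD on day 7.

day 7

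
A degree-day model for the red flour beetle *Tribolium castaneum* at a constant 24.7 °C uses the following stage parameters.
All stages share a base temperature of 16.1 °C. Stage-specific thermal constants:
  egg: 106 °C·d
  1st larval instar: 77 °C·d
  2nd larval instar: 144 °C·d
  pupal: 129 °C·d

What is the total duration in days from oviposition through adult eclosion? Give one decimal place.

53.0 days

Daily accumulation at 24.7 °C = 24.7 − 16.1 = 8.6 DD/day.
Total K = 106 + 77 + 144 + 129 = 456 DD.
Total duration = 456 / 8.6 = 53.023 ≈ 53.0 days.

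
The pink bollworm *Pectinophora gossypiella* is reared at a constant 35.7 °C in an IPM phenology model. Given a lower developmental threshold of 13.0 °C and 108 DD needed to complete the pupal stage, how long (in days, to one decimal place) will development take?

4.8 days

Daily accumulation = 35.7 − 13.0 = 22.7 DD/day.
Duration = 108 / 22.7 = 4.758 ≈ 4.8 days.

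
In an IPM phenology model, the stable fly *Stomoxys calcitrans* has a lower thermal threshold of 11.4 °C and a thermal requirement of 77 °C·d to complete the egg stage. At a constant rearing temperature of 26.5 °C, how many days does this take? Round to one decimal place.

Daily accumulation = 26.5 − 11.4 = 15.1 DD/day.
Duration = 77 / 15.1 = 5.099 ≈ 5.1 days.

5.1 days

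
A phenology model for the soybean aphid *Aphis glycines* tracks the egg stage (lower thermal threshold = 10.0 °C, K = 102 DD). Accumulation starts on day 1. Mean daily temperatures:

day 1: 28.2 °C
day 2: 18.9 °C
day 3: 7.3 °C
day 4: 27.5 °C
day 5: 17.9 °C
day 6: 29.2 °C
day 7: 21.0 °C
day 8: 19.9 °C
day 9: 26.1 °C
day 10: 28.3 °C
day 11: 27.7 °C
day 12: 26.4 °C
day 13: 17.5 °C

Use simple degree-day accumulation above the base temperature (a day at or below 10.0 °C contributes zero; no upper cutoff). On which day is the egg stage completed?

Daily DD above 10.0 °C: 18.2, 8.9, 0.0, 17.5, 7.9, 19.2, 11.0, 9.9, 16.1, 18.3, 17.7, 16.4, 7.5.
Cumulative: 18.2, 27.1, 27.1, 44.6, 52.5, 71.7, 82.7, 92.6, 108.7, 127.0, 144.7, 161.1, 168.6.
The total first reaches 102 DD on day 9.

day 9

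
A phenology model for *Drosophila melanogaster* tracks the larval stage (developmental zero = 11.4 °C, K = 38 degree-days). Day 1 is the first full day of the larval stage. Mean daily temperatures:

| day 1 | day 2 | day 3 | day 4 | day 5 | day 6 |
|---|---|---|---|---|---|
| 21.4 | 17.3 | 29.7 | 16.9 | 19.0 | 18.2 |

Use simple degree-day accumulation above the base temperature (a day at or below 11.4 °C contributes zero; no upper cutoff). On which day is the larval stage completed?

day 4

Daily DD above 11.4 °C: 10.0, 5.9, 18.3, 5.5, 7.6, 6.8.
Cumulative: 10.0, 15.9, 34.2, 39.7, 47.3, 54.1.
The total first reaches 38 DD on day 4.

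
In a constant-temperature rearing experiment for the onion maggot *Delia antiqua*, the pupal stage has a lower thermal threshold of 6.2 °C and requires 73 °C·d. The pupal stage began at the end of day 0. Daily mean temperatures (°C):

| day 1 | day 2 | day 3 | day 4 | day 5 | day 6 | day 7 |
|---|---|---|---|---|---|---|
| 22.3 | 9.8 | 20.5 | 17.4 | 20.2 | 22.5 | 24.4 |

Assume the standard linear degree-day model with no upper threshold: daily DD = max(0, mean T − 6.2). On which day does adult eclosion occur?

day 6

Daily DD above 6.2 °C: 16.1, 3.6, 14.3, 11.2, 14.0, 16.3, 18.2.
Cumulative: 16.1, 19.7, 34.0, 45.2, 59.2, 75.5, 93.7.
The total first reaches 73 DD on day 6.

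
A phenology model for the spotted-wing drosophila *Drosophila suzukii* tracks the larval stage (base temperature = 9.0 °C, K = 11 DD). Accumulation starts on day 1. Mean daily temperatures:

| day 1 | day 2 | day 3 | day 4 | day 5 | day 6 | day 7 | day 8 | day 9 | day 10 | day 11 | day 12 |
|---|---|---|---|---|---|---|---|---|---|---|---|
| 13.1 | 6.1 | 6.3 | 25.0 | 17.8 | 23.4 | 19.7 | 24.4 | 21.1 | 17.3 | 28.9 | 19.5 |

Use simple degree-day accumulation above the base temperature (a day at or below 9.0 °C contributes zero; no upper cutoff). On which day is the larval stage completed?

day 4

Daily DD above 9.0 °C: 4.1, 0.0, 0.0, 16.0, 8.8, 14.4, 10.7, 15.4, 12.1, 8.3, 19.9, 10.5.
Cumulative: 4.1, 4.1, 4.1, 20.1, 28.9, 43.3, 54.0, 69.4, 81.5, 89.8, 109.7, 120.2.
The total first reaches 11 DD on day 4.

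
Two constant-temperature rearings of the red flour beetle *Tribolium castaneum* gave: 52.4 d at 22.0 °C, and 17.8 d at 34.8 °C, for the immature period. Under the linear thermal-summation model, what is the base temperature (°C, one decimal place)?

Equal thermal constants: D₁(T₁ − T_b) = D₂(T₂ − T_b).
52.4·(22.0 − T_b) = 17.8·(34.8 − T_b)
T_b = (52.4·22.0 − 17.8·34.8) / (52.4 − 17.8) = 533.36 / 34.6 = 15.415 °C ≈ 15.4 °C.

15.4 °C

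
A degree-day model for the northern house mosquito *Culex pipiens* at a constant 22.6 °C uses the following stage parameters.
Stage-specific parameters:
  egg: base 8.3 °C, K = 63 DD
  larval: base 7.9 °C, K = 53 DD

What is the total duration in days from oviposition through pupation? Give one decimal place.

egg: 63 / (22.6 − 8.3) = 63 / 14.3 = 4.406 d.
larval: 53 / (22.6 − 7.9) = 53 / 14.7 = 3.605 d.
Sum = 8.011 ≈ 8.0 days.

8.0 days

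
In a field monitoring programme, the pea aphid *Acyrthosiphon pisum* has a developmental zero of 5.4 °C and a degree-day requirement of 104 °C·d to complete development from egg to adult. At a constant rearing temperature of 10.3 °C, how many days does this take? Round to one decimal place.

21.2 days

Daily accumulation = 10.3 − 5.4 = 4.9 DD/day.
Duration = 104 / 4.9 = 21.224 ≈ 21.2 days.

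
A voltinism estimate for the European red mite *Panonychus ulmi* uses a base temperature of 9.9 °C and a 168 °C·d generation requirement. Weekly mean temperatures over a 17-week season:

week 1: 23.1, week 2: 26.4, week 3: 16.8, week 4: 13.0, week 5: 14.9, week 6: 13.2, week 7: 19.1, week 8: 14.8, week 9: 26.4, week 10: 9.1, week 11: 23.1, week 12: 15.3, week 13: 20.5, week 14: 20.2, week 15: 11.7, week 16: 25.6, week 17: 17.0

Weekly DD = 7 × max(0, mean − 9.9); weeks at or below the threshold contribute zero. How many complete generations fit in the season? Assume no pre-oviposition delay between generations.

Weekly DD (7 × max(0, T̄ − 9.9)): 92.4, 115.5, 48.3, 21.7, 35.0, 23.1, 64.4, 34.3, 115.5, 0.0, 92.4, 37.8, 74.2, 72.1, 12.6, 109.9, 49.7.
Season total = 998.9 DD.
Complete generations = ⌊998.9 / 168⌋ = 5.

5 generations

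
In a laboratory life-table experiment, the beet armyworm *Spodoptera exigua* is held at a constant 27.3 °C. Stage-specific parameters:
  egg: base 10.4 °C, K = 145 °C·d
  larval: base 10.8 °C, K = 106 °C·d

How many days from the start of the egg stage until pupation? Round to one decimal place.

egg: 145 / (27.3 − 10.4) = 145 / 16.9 = 8.580 d.
larval: 106 / (27.3 − 10.8) = 106 / 16.5 = 6.424 d.
Sum = 15.004 ≈ 15.0 days.

15.0 days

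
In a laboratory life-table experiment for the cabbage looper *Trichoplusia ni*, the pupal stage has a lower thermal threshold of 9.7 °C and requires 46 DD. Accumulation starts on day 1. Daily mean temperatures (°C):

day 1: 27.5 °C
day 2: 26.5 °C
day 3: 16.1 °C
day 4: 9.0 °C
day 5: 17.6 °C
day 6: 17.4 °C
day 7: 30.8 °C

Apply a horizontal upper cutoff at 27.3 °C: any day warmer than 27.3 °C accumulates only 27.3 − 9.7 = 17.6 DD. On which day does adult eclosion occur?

day 5

Daily DD above 9.7 °C (capped at 17.6): 17.6, 16.8, 6.4, 0.0, 7.9, 7.7, 17.6.
Cumulative: 17.6, 34.4, 40.8, 40.8, 48.7, 56.4, 74.0.
The total first reaches 46 DD on day 5.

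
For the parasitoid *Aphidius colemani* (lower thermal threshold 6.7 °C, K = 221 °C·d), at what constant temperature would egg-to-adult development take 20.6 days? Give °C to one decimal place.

Required daily accumulation = 221 / 20.6 = 10.728 DD/day.
T = T_base + 10.728 = 6.7 + 10.728 = 17.428 ≈ 17.4 °C.

17.4 °C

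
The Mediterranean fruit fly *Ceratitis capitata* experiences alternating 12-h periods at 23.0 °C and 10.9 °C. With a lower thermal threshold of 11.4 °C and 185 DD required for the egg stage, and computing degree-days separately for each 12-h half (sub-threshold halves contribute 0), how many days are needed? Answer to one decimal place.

31.9 days

Day half: max(0, 23.0 − 11.4) × 0.5 = 11.6 × 0.5 = 5.80 DD.
Night half: max(0, 10.9 − 11.4) × 0.5 = 0.0 × 0.5 = 0.00 DD.
Per 24 h: 5.80 DD/day.
Duration = 185 / 5.80 = 31.897 ≈ 31.9 days.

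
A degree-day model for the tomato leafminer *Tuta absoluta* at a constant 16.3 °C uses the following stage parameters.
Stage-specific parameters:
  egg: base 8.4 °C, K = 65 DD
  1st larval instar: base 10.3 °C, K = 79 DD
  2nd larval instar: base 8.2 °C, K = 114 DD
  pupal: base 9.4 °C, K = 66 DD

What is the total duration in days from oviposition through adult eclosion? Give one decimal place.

egg: 65 / (16.3 − 8.4) = 65 / 7.9 = 8.228 d.
1st larval instar: 79 / (16.3 − 10.3) = 79 / 6.0 = 13.167 d.
2nd larval instar: 114 / (16.3 − 8.2) = 114 / 8.1 = 14.074 d.
pupal: 66 / (16.3 − 9.4) = 66 / 6.9 = 9.565 d.
Sum = 45.034 ≈ 45.0 days.

45.0 days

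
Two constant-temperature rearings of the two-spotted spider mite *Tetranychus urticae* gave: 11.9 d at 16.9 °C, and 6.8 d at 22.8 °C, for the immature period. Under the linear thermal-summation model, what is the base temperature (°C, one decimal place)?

9.0 °C

Equal thermal constants: D₁(T₁ − T_b) = D₂(T₂ − T_b).
11.9·(16.9 − T_b) = 6.8·(22.8 − T_b)
T_b = (11.9·16.9 − 6.8·22.8) / (11.9 − 6.8) = 46.07 / 5.1 = 9.033 °C ≈ 9.0 °C.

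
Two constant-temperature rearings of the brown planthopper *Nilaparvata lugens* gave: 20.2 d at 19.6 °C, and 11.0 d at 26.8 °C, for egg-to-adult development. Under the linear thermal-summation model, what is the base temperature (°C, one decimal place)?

Under the model K = D·(T − T_b), so D₁·(T₁ − T_b) = D₂·(T₂ − T_b).
20.2·(19.6 − T_b) = 11.0·(26.8 − T_b)
T_b = (20.2·19.6 − 11.0·26.8) / (20.2 − 11.0) = 101.12 / 9.2 = 10.991 °C ≈ 11.0 °C.

11.0 °C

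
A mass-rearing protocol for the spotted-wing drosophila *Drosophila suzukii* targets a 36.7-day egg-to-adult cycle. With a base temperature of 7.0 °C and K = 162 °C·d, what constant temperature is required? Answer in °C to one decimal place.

11.4 °C

Required daily accumulation = 162 / 36.7 = 4.414 DD/day.
T = T_base + 4.414 = 7.0 + 4.414 = 11.414 ≈ 11.4 °C.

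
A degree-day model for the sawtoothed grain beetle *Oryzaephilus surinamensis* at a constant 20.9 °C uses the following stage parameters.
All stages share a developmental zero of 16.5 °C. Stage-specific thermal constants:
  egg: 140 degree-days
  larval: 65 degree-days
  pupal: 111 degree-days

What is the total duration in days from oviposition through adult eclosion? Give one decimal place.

Daily accumulation at 20.9 °C = 20.9 − 16.5 = 4.4 DD/day.
Total K = 140 + 65 + 111 = 316 DD.
Total duration = 316 / 4.4 = 71.818 ≈ 71.8 days.

71.8 days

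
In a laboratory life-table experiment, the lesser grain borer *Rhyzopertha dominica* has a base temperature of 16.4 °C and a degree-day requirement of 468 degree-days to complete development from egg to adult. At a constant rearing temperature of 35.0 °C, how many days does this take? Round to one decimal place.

25.2 days

Daily accumulation = 35.0 − 16.4 = 18.6 DD/day.
Duration = 468 / 18.6 = 25.161 ≈ 25.2 days.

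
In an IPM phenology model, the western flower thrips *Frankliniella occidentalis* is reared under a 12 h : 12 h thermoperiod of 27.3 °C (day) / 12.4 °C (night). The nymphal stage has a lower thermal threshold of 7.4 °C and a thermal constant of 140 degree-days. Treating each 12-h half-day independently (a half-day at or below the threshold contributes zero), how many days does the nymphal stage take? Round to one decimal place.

Day half: max(0, 27.3 − 7.4) × 0.5 = 19.9 × 0.5 = 9.95 DD.
Night half: max(0, 12.4 − 7.4) × 0.5 = 5.0 × 0.5 = 2.50 DD.
Per 24 h: 12.45 DD/day.
Duration = 140 / 12.45 = 11.245 ≈ 11.2 days.

11.2 days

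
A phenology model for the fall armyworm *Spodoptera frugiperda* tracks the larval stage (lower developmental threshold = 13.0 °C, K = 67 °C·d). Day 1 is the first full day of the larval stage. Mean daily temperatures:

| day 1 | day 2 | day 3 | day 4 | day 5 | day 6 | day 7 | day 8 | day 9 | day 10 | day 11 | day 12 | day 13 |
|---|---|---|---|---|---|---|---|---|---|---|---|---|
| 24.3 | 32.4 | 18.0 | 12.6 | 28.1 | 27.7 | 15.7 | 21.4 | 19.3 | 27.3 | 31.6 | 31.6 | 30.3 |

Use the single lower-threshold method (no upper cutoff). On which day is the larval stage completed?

day 7

Daily DD above 13.0 °C: 11.3, 19.4, 5.0, 0.0, 15.1, 14.7, 2.7, 8.4, 6.3, 14.3, 18.6, 18.6, 17.3.
Cumulative: 11.3, 30.7, 35.7, 35.7, 50.8, 65.5, 68.2, 76.6, 82.9, 97.2, 115.8, 134.4, 151.7.
The total first reaches 67 DD on day 7.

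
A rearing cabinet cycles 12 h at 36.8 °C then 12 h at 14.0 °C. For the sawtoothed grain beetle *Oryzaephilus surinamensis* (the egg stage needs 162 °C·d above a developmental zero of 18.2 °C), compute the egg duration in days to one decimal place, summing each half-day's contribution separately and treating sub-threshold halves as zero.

17.4 days

Day half: max(0, 36.8 − 18.2) × 0.5 = 18.6 × 0.5 = 9.30 DD.
Night half: max(0, 14.0 − 18.2) × 0.5 = 0.0 × 0.5 = 0.00 DD.
Per 24 h: 9.30 DD/day.
Duration = 162 / 9.30 = 17.419 ≈ 17.4 days.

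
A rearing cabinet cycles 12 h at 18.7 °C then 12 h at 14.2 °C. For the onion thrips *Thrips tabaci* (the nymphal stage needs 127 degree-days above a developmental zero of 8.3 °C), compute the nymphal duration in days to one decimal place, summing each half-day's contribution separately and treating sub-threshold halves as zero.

15.6 days

Day half: max(0, 18.7 − 8.3) × 0.5 = 10.4 × 0.5 = 5.20 DD.
Night half: max(0, 14.2 − 8.3) × 0.5 = 5.9 × 0.5 = 2.95 DD.
Per 24 h: 8.15 DD/day.
Duration = 127 / 8.15 = 15.583 ≈ 15.6 days.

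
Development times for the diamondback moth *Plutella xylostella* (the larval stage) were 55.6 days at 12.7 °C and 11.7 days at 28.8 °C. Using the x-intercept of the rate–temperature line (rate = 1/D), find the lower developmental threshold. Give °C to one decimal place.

8.4 °C

Linear rate model ⇒ the product D·(T − T_b) is constant across temperatures.
55.6·(12.7 − T_b) = 11.7·(28.8 − T_b)
T_b = (55.6·12.7 − 11.7·28.8) / (55.6 − 11.7) = 369.16 / 43.9 = 8.409 °C ≈ 8.4 °C.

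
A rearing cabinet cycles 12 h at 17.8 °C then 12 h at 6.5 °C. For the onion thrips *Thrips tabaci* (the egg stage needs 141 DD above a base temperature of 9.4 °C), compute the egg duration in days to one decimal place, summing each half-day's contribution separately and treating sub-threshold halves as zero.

33.6 days

Day half: max(0, 17.8 − 9.4) × 0.5 = 8.4 × 0.5 = 4.20 DD.
Night half: max(0, 6.5 − 9.4) × 0.5 = 0.0 × 0.5 = 0.00 DD.
Per 24 h: 4.20 DD/day.
Duration = 141 / 4.20 = 33.571 ≈ 33.6 days.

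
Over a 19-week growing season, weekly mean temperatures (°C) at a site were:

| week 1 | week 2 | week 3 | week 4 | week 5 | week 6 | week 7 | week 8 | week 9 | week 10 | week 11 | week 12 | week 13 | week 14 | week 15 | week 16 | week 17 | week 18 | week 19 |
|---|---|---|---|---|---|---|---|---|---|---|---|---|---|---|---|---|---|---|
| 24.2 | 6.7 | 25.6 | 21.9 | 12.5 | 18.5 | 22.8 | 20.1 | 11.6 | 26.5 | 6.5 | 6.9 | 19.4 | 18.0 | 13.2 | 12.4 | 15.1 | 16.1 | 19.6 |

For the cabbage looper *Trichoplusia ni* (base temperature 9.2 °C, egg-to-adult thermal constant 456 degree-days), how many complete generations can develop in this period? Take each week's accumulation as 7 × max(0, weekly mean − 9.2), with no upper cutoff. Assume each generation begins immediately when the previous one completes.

2 generations

Weekly DD (7 × max(0, T̄ − 9.2)): 105.0, 0.0, 114.8, 88.9, 23.1, 65.1, 95.2, 76.3, 16.8, 121.1, 0.0, 0.0, 71.4, 61.6, 28.0, 22.4, 41.3, 48.3, 72.8.
Season total = 1052.1 DD.
Complete generations = ⌊1052.1 / 456⌋ = 2.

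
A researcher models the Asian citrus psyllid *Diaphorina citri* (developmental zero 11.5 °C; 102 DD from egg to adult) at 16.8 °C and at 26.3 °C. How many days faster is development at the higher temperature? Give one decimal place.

At 16.8 °C: 102 / (16.8 − 11.5) = 102 / 5.3 = 19.245 d.
At 26.3 °C: 102 / (26.3 − 11.5) = 102 / 14.8 = 6.892 d.
Difference = |19.245 − 6.892| = 12.353 ≈ 12.4 days.

12.4 days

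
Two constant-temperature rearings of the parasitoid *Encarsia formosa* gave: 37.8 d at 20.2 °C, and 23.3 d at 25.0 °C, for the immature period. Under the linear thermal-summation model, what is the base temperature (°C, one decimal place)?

Equal thermal constants: D₁(T₁ − T_b) = D₂(T₂ − T_b).
37.8·(20.2 − T_b) = 23.3·(25.0 − T_b)
T_b = (37.8·20.2 − 23.3·25.0) / (37.8 − 23.3) = 181.06 / 14.5 = 12.487 °C ≈ 12.5 °C.

12.5 °C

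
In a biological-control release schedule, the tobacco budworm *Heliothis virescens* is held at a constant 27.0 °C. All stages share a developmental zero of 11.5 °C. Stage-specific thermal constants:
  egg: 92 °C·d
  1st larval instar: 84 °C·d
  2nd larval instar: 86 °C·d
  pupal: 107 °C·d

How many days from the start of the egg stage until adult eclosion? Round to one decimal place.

Daily accumulation at 27.0 °C = 27.0 − 11.5 = 15.5 DD/day.
Total K = 92 + 84 + 86 + 107 = 369 DD.
Total duration = 369 / 15.5 = 23.806 ≈ 23.8 days.

23.8 days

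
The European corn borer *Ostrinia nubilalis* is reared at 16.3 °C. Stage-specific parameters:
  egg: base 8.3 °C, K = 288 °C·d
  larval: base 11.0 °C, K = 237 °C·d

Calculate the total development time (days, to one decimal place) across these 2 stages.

80.7 days

egg: 288 / (16.3 − 8.3) = 288 / 8.0 = 36.000 d.
larval: 237 / (16.3 − 11.0) = 237 / 5.3 = 44.717 d.
Sum = 80.717 ≈ 80.7 days.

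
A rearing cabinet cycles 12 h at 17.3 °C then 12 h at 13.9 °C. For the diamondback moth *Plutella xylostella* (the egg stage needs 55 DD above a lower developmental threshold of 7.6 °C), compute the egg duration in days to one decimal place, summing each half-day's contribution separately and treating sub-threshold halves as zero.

Day half: max(0, 17.3 − 7.6) × 0.5 = 9.7 × 0.5 = 4.85 DD.
Night half: max(0, 13.9 − 7.6) × 0.5 = 6.3 × 0.5 = 3.15 DD.
Per 24 h: 8.00 DD/day.
Duration = 55 / 8.00 = 6.875 ≈ 6.9 days.

6.9 days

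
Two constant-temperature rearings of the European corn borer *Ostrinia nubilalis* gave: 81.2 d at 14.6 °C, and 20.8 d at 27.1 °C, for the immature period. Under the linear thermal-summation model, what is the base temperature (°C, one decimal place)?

Linear rate model ⇒ the product D·(T − T_b) is constant across temperatures.
81.2·(14.6 − T_b) = 20.8·(27.1 − T_b)
T_b = (81.2·14.6 − 20.8·27.1) / (81.2 − 20.8) = 621.84 / 60.4 = 10.295 °C ≈ 10.3 °C.

10.3 °C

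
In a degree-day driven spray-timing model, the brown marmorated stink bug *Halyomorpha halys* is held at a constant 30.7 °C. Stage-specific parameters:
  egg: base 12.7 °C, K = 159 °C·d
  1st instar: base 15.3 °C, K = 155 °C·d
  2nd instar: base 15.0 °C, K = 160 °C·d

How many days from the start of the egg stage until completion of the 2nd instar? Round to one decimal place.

egg: 159 / (30.7 − 12.7) = 159 / 18.0 = 8.833 d.
1st instar: 155 / (30.7 − 15.3) = 155 / 15.4 = 10.065 d.
2nd instar: 160 / (30.7 − 15.0) = 160 / 15.7 = 10.191 d.
Sum = 29.089 ≈ 29.1 days.

29.1 days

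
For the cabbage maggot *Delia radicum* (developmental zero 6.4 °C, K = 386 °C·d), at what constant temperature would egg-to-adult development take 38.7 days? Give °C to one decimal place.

Required daily accumulation = 386 / 38.7 = 9.974 DD/day.
T = T_base + 9.974 = 6.4 + 9.974 = 16.374 ≈ 16.4 °C.

16.4 °C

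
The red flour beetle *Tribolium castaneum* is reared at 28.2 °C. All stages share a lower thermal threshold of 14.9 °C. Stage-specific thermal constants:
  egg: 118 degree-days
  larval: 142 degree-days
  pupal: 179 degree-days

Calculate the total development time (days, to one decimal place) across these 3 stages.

33.0 days

Daily accumulation at 28.2 °C = 28.2 − 14.9 = 13.3 DD/day.
Total K = 118 + 142 + 179 = 439 DD.
Total duration = 439 / 13.3 = 33.008 ≈ 33.0 days.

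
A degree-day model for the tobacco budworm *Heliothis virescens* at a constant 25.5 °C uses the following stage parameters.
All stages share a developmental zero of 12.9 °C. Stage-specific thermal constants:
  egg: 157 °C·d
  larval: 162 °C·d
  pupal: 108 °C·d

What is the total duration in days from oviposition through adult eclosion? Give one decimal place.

33.9 days

Daily accumulation at 25.5 °C = 25.5 − 12.9 = 12.6 DD/day.
Total K = 157 + 162 + 108 = 427 DD.
Total duration = 427 / 12.6 = 33.889 ≈ 33.9 days.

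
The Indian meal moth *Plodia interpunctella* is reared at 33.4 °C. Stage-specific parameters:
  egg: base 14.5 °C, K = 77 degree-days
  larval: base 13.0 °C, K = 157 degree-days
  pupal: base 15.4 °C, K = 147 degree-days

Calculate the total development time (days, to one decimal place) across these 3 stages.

19.9 days

egg: 77 / (33.4 − 14.5) = 77 / 18.9 = 4.074 d.
larval: 157 / (33.4 − 13.0) = 157 / 20.4 = 7.696 d.
pupal: 147 / (33.4 − 15.4) = 147 / 18.0 = 8.167 d.
Sum = 19.937 ≈ 19.9 days.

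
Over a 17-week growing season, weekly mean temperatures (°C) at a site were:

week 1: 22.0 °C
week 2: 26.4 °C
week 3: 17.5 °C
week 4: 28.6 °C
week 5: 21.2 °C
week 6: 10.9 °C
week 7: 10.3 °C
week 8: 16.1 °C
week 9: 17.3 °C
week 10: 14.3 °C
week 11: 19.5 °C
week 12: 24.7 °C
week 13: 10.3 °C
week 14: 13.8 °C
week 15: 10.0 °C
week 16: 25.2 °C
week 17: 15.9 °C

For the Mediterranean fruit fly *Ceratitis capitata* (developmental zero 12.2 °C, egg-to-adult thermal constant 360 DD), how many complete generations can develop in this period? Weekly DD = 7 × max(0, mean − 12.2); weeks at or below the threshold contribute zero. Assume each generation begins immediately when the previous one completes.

2 generations

Weekly DD (7 × max(0, T̄ − 12.2)): 68.6, 99.4, 37.1, 114.8, 63.0, 0.0, 0.0, 27.3, 35.7, 14.7, 51.1, 87.5, 0.0, 11.2, 0.0, 91.0, 25.9.
Season total = 727.3 DD.
Complete generations = ⌊727.3 / 360⌋ = 2.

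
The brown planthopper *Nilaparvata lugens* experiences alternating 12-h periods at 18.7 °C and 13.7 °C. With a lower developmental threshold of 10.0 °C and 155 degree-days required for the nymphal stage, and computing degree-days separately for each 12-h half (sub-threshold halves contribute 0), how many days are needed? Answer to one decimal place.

25.0 days

Day half: max(0, 18.7 − 10.0) × 0.5 = 8.7 × 0.5 = 4.35 DD.
Night half: max(0, 13.7 − 10.0) × 0.5 = 3.7 × 0.5 = 1.85 DD.
Per 24 h: 6.20 DD/day.
Duration = 155 / 6.20 = 25.000 ≈ 25.0 days.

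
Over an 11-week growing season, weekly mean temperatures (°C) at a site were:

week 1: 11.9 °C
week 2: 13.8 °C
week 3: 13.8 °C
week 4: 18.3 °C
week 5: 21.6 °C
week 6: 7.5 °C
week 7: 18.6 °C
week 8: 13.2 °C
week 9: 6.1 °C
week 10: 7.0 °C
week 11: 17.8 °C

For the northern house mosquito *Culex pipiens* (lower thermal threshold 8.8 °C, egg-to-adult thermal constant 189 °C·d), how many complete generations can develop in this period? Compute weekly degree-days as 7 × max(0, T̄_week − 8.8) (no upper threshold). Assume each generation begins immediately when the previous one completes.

Weekly DD (7 × max(0, T̄ − 8.8)): 21.7, 35.0, 35.0, 66.5, 89.6, 0.0, 68.6, 30.8, 0.0, 0.0, 63.0.
Season total = 410.2 DD.
Complete generations = ⌊410.2 / 189⌋ = 2.

2 generations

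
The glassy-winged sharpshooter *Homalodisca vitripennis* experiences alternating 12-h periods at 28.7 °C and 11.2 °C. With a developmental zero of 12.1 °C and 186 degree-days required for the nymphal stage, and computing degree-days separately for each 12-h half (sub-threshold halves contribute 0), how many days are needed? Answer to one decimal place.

22.4 days

Day half: max(0, 28.7 − 12.1) × 0.5 = 16.6 × 0.5 = 8.30 DD.
Night half: max(0, 11.2 − 12.1) × 0.5 = 0.0 × 0.5 = 0.00 DD.
Per 24 h: 8.30 DD/day.
Duration = 186 / 8.30 = 22.410 ≈ 22.4 days.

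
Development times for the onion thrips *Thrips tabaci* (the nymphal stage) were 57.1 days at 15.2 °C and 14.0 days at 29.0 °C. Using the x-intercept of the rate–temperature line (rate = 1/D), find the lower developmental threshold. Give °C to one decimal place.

Linear rate model ⇒ the product D·(T − T_b) is constant across temperatures.
57.1·(15.2 − T_b) = 14.0·(29.0 − T_b)
T_b = (57.1·15.2 − 14.0·29.0) / (57.1 − 14.0) = 461.92 / 43.1 = 10.717 °C ≈ 10.7 °C.

10.7 °C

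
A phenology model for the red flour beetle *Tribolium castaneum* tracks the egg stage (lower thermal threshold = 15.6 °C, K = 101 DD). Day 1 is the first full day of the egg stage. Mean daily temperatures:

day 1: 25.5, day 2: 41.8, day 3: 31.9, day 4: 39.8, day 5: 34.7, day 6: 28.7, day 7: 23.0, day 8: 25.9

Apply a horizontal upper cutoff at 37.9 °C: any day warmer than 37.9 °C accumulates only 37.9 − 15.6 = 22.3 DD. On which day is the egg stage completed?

day 6

Daily DD above 15.6 °C (capped at 22.3): 9.9, 22.3, 16.3, 22.3, 19.1, 13.1, 7.4, 10.3.
Cumulative: 9.9, 32.2, 48.5, 70.8, 89.9, 103.0, 110.4, 120.7.
The total first reaches 101 DD on day 6.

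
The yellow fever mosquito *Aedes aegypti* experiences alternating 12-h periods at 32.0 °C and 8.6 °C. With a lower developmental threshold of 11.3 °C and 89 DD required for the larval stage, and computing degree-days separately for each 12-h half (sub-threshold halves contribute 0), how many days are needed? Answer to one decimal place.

8.6 days

Day half: max(0, 32.0 − 11.3) × 0.5 = 20.7 × 0.5 = 10.35 DD.
Night half: max(0, 8.6 − 11.3) × 0.5 = 0.0 × 0.5 = 0.00 DD.
Per 24 h: 10.35 DD/day.
Duration = 89 / 10.35 = 8.599 ≈ 8.6 days.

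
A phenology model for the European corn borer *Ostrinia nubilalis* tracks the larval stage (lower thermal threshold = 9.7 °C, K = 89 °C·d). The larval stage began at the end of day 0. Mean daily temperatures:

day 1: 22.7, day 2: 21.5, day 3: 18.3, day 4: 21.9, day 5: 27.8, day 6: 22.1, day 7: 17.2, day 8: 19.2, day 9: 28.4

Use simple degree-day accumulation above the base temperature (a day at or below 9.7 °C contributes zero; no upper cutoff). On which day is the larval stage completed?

Daily DD above 9.7 °C: 13.0, 11.8, 8.6, 12.2, 18.1, 12.4, 7.5, 9.5, 18.7.
Cumulative: 13.0, 24.8, 33.4, 45.6, 63.7, 76.1, 83.6, 93.1, 111.8.
The total first reaches 89 DD on day 8.

day 8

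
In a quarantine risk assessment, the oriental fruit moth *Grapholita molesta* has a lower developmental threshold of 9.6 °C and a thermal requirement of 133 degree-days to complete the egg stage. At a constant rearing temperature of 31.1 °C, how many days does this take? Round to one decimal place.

6.2 days

Daily accumulation = 31.1 − 9.6 = 21.5 DD/day.
Duration = 133 / 21.5 = 6.186 ≈ 6.2 days.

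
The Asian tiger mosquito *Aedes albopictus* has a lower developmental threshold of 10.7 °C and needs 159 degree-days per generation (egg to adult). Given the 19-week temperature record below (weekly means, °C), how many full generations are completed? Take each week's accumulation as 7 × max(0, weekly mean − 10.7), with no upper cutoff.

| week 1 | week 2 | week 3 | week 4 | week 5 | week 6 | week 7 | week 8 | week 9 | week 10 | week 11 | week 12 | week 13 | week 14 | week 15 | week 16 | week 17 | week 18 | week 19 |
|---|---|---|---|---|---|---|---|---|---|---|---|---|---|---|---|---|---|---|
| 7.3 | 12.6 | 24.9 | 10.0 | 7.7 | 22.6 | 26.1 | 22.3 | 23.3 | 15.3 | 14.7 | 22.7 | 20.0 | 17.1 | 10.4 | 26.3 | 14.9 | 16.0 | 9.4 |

Weekly DD (7 × max(0, T̄ − 10.7)): 0.0, 13.3, 99.4, 0.0, 0.0, 83.3, 107.8, 81.2, 88.2, 32.2, 28.0, 84.0, 65.1, 44.8, 0.0, 109.2, 29.4, 37.1, 0.0.
Season total = 903.0 DD.
Complete generations = ⌊903.0 / 159⌋ = 5.

5 generations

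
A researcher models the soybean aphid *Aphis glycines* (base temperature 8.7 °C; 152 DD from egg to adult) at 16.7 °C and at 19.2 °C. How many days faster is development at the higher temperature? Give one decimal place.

4.5 days

At 16.7 °C: 152 / (16.7 − 8.7) = 152 / 8.0 = 19.000 d.
At 19.2 °C: 152 / (19.2 − 8.7) = 152 / 10.5 = 14.476 d.
Difference = |19.000 − 14.476| = 4.524 ≈ 4.5 days.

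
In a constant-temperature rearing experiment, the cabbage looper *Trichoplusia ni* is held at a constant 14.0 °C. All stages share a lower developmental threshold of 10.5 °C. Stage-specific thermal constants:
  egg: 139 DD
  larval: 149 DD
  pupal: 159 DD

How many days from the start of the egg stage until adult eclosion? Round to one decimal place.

Daily accumulation at 14.0 °C = 14.0 − 10.5 = 3.5 DD/day.
Total K = 139 + 149 + 159 = 447 DD.
Total duration = 447 / 3.5 = 127.714 ≈ 127.7 days.

127.7 days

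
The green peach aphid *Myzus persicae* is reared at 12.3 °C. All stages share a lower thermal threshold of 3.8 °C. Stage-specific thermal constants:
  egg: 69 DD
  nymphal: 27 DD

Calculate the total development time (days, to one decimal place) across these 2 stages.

11.3 days

Daily accumulation at 12.3 °C = 12.3 − 3.8 = 8.5 DD/day.
Total K = 69 + 27 = 96 DD.
Total duration = 96 / 8.5 = 11.294 ≈ 11.3 days.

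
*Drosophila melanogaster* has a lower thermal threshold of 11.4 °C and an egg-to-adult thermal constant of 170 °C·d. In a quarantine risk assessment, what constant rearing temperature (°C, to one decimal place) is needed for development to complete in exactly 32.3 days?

16.7 °C

Required daily accumulation = 170 / 32.3 = 5.263 DD/day.
T = T_base + 5.263 = 11.4 + 5.263 = 16.663 ≈ 16.7 °C.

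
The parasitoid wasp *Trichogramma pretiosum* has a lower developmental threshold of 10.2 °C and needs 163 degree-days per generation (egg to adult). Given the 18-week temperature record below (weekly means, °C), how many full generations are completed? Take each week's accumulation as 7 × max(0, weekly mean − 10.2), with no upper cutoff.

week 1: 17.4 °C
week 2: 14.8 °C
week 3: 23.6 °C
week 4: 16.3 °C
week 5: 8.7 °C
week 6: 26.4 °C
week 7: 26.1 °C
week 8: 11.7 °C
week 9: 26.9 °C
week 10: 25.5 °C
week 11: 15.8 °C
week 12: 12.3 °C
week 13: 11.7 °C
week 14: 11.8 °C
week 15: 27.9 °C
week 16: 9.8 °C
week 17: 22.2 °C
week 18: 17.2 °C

Weekly DD (7 × max(0, T̄ − 10.2)): 50.4, 32.2, 93.8, 42.7, 0.0, 113.4, 111.3, 10.5, 116.9, 107.1, 39.2, 14.7, 10.5, 11.2, 123.9, 0.0, 84.0, 49.0.
Season total = 1010.8 DD.
Complete generations = ⌊1010.8 / 163⌋ = 6.

6 generations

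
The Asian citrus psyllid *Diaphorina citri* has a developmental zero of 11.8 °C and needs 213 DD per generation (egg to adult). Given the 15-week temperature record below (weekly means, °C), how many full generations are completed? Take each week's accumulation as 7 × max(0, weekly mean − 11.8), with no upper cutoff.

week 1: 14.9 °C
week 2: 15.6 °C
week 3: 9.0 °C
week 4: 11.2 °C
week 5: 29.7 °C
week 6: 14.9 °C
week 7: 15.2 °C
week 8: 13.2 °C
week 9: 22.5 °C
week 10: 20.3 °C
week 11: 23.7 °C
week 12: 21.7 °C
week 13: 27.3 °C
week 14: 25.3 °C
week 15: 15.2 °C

Weekly DD (7 × max(0, T̄ − 11.8)): 21.7, 26.6, 0.0, 0.0, 125.3, 21.7, 23.8, 9.8, 74.9, 59.5, 83.3, 69.3, 108.5, 94.5, 23.8.
Season total = 742.7 DD.
Complete generations = ⌊742.7 / 213⌋ = 3.

3 generations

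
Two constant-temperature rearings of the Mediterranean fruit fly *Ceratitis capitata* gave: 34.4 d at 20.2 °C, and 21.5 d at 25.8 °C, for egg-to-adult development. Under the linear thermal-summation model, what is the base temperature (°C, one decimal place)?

10.9 °C

Under the model K = D·(T − T_b), so D₁·(T₁ − T_b) = D₂·(T₂ − T_b).
34.4·(20.2 − T_b) = 21.5·(25.8 − T_b)
T_b = (34.4·20.2 − 21.5·25.8) / (34.4 − 21.5) = 140.18 / 12.9 = 10.867 °C ≈ 10.9 °C.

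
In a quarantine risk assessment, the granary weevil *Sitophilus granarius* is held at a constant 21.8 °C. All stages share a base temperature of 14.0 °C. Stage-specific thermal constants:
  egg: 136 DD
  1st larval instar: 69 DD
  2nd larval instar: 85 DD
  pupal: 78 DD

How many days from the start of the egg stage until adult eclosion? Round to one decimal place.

Daily accumulation at 21.8 °C = 21.8 − 14.0 = 7.8 DD/day.
Total K = 136 + 69 + 85 + 78 = 368 DD.
Total duration = 368 / 7.8 = 47.179 ≈ 47.2 days.

47.2 days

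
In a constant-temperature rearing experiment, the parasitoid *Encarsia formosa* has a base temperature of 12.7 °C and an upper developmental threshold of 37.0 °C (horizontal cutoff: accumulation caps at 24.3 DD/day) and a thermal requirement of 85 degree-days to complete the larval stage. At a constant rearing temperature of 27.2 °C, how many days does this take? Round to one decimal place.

Daily accumulation = 27.2 − 12.7 = 14.5 DD/day.
Duration = 85 / 14.5 = 5.862 ≈ 5.9 days.

5.9 days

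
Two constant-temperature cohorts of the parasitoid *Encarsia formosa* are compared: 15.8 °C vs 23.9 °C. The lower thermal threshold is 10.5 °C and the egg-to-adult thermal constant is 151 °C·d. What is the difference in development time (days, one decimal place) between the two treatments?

At 15.8 °C: 151 / (15.8 − 10.5) = 151 / 5.3 = 28.491 d.
At 23.9 °C: 151 / (23.9 − 10.5) = 151 / 13.4 = 11.269 d.
Difference = |28.491 − 11.269| = 17.222 ≈ 17.2 days.

17.2 days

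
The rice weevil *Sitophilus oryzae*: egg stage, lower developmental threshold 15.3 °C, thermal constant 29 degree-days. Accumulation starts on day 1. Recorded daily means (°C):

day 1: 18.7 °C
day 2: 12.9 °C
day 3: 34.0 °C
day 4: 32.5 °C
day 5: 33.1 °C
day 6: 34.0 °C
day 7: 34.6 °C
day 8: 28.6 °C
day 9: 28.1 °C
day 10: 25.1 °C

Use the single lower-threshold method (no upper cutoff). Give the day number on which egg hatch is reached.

day 4

Daily DD above 15.3 °C: 3.4, 0.0, 18.7, 17.2, 17.8, 18.7, 19.3, 13.3, 12.8, 9.8.
Cumulative: 3.4, 3.4, 22.1, 39.3, 57.1, 75.8, 95.1, 108.4, 121.2, 131.0.
The total first reaches 29 DD on day 4.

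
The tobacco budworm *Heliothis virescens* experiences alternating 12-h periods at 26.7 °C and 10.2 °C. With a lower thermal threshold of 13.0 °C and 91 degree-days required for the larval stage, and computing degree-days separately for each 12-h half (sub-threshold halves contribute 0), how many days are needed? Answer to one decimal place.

13.3 days

Day half: max(0, 26.7 − 13.0) × 0.5 = 13.7 × 0.5 = 6.85 DD.
Night half: max(0, 10.2 − 13.0) × 0.5 = 0.0 × 0.5 = 0.00 DD.
Per 24 h: 6.85 DD/day.
Duration = 91 / 6.85 = 13.285 ≈ 13.3 days.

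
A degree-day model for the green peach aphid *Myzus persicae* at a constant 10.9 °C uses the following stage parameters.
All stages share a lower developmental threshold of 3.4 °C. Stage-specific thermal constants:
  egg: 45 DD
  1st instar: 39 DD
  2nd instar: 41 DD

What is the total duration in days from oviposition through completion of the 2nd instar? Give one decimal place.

16.7 days

Daily accumulation at 10.9 °C = 10.9 − 3.4 = 7.5 DD/day.
Total K = 45 + 39 + 41 = 125 DD.
Total duration = 125 / 7.5 = 16.667 ≈ 16.7 days.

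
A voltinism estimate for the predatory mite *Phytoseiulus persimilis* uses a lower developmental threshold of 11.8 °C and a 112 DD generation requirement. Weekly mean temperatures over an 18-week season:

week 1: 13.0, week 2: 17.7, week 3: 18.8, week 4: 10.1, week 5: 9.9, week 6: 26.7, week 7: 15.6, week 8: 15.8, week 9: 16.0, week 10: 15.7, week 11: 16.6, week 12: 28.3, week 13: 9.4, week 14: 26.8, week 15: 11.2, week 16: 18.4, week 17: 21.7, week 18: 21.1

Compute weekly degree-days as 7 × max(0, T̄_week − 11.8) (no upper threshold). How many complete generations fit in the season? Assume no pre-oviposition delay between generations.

Weekly DD (7 × max(0, T̄ − 11.8)): 8.4, 41.3, 49.0, 0.0, 0.0, 104.3, 26.6, 28.0, 29.4, 27.3, 33.6, 115.5, 0.0, 105.0, 0.0, 46.2, 69.3, 65.1.
Season total = 749.0 DD.
Complete generations = ⌊749.0 / 112⌋ = 6.

6 generations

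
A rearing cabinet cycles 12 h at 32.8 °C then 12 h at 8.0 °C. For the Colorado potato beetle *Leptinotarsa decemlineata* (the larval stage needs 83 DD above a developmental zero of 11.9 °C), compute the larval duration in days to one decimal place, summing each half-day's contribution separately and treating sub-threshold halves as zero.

Day half: max(0, 32.8 − 11.9) × 0.5 = 20.9 × 0.5 = 10.45 DD.
Night half: max(0, 8.0 − 11.9) × 0.5 = 0.0 × 0.5 = 0.00 DD.
Per 24 h: 10.45 DD/day.
Duration = 83 / 10.45 = 7.943 ≈ 7.9 days.

7.9 days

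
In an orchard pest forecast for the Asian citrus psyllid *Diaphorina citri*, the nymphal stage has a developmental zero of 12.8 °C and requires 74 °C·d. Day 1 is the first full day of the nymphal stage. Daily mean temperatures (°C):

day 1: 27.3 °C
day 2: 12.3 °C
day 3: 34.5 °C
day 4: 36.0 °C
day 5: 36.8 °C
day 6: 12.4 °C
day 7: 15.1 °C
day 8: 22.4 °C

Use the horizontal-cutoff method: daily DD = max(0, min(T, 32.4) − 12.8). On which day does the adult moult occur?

day 7

Daily DD above 12.8 °C (capped at 19.6): 14.5, 0.0, 19.6, 19.6, 19.6, 0.0, 2.3, 9.6.
Cumulative: 14.5, 14.5, 34.1, 53.7, 73.3, 73.3, 75.6, 85.2.
The total first reaches 74 DD on day 7.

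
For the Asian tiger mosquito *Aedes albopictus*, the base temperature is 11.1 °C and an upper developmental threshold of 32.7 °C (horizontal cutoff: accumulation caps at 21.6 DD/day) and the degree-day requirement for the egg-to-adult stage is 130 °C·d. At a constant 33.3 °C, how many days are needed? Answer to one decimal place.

Temperature 33.3 °C exceeds the upper threshold, so daily accumulation caps at 32.7 − 11.1 = 21.6 DD/day.
Duration = 130 / 21.6 = 6.019 ≈ 6.0 days.

6.0 days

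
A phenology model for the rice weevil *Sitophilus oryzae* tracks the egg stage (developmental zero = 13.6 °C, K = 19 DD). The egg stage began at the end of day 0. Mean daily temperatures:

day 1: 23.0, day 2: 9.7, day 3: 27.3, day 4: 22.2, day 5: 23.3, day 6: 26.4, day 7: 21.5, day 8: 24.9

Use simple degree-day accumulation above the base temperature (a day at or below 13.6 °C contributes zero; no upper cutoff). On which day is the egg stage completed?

Daily DD above 13.6 °C: 9.4, 0.0, 13.7, 8.6, 9.7, 12.8, 7.9, 11.3.
Cumulative: 9.4, 9.4, 23.1, 31.7, 41.4, 54.2, 62.1, 73.4.
The total first reaches 19 DD on day 3.

day 3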